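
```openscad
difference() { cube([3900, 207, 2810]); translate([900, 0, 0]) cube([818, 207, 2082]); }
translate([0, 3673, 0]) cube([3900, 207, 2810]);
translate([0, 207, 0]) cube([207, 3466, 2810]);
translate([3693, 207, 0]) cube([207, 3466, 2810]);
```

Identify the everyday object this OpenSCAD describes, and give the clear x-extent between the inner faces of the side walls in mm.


A single room. The interior width is 3486 mm.

Four walls enclosing a rectangle with a door in the front wall — a room. Outside width 3900 minus two 207 mm walls gives 3486 mm.


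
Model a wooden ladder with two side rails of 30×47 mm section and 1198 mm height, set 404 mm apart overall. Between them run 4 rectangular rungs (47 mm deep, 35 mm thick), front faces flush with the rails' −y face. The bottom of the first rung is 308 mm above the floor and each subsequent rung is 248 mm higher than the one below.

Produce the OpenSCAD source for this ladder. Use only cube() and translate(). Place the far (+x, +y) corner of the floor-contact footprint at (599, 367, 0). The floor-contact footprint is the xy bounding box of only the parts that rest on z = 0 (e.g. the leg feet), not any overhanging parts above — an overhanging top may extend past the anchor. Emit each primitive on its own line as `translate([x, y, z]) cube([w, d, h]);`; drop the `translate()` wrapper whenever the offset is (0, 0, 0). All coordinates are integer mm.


translate([195, 320, 0]) cube([30, 47, 1198]);
translate([569, 320, 0]) cube([30, 47, 1198]);
translate([225, 320, 308]) cube([344, 47, 35]);
translate([225, 320, 556]) cube([344, 47, 35]);
translate([225, 320, 804]) cube([344, 47, 35]);
translate([225, 320, 1052]) cube([344, 47, 35]);


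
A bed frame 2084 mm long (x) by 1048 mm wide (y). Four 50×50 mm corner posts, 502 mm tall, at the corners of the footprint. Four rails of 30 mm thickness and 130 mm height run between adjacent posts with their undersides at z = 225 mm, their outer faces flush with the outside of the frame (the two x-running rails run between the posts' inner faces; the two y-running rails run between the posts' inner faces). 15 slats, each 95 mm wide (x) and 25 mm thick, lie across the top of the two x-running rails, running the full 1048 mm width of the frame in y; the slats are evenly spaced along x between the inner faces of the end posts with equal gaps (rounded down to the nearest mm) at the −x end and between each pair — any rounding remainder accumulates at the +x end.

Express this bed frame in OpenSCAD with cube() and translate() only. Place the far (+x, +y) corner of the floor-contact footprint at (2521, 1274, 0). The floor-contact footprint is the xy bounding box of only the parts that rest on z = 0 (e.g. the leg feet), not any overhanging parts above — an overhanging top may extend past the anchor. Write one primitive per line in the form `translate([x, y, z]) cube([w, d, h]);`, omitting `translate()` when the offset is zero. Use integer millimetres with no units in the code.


translate([437, 226, 0]) cube([50, 50, 502]);
translate([437, 1224, 0]) cube([50, 50, 502]);
translate([2471, 226, 0]) cube([50, 50, 502]);
translate([2471, 1224, 0]) cube([50, 50, 502]);
translate([487, 226, 225]) cube([1984, 30, 130]);
translate([487, 1244, 225]) cube([1984, 30, 130]);
translate([437, 276, 225]) cube([30, 948, 130]);
translate([2491, 276, 225]) cube([30, 948, 130]);
translate([521, 226, 355]) cube([95, 1048, 25]);
translate([650, 226, 355]) cube([95, 1048, 25]);
translate([779, 226, 355]) cube([95, 1048, 25]);
translate([908, 226, 355]) cube([95, 1048, 25]);
translate([1037, 226, 355]) cube([95, 1048, 25]);
translate([1166, 226, 355]) cube([95, 1048, 25]);
translate([1295, 226, 355]) cube([95, 1048, 25]);
translate([1424, 226, 355]) cube([95, 1048, 25]);
translate([1553, 226, 355]) cube([95, 1048, 25]);
translate([1682, 226, 355]) cube([95, 1048, 25]);
translate([1811, 226, 355]) cube([95, 1048, 25]);
translate([1940, 226, 355]) cube([95, 1048, 25]);
translate([2069, 226, 355]) cube([95, 1048, 25]);
translate([2198, 226, 355]) cube([95, 1048, 25]);
translate([2327, 226, 355]) cube([95, 1048, 25]);


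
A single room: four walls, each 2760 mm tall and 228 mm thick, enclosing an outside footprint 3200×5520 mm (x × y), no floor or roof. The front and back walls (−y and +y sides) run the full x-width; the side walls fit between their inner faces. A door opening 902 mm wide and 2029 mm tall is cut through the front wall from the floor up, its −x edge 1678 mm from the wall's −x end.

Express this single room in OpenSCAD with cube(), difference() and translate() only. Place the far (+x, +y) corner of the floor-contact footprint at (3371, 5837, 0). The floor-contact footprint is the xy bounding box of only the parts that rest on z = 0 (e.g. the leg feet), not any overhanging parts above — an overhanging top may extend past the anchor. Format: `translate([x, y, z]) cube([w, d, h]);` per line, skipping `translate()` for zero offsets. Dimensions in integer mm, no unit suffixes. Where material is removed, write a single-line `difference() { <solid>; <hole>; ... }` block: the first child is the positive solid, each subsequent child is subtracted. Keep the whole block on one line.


difference() { translate([171, 317, 0]) cube([3200, 228, 2760]); translate([1849, 317, 0]) cube([902, 228, 2029]); }
translate([171, 5609, 0]) cube([3200, 228, 2760]);
translate([171, 545, 0]) cube([228, 5064, 2760]);
translate([3143, 545, 0]) cube([228, 5064, 2760]);


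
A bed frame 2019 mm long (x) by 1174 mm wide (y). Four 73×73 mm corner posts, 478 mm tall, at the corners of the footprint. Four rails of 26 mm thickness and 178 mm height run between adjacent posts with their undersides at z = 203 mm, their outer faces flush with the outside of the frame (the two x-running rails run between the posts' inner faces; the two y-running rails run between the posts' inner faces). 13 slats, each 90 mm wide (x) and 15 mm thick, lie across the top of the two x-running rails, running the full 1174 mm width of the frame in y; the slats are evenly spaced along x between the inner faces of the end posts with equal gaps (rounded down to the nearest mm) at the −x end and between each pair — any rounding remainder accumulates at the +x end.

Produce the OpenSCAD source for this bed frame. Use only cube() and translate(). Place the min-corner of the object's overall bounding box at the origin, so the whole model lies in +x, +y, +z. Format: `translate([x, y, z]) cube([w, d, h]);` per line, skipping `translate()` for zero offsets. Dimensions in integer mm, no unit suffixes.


// slat z = rail_z + rail_h = 203 + 178 = 381
// slat gap = ⌊(1873 − 13·90) / 14⌋ = 50
cube([73, 73, 478]);
translate([0, 1101, 0]) cube([73, 73, 478]);
translate([1946, 0, 0]) cube([73, 73, 478]);
translate([1946, 1101, 0]) cube([73, 73, 478]);
translate([73, 0, 203]) cube([1873, 26, 178]);
translate([73, 1148, 203]) cube([1873, 26, 178]);
translate([0, 73, 203]) cube([26, 1028, 178]);
translate([1993, 73, 203]) cube([26, 1028, 178]);
translate([123, 0, 381]) cube([90, 1174, 15]);
translate([263, 0, 381]) cube([90, 1174, 15]);
translate([403, 0, 381]) cube([90, 1174, 15]);
translate([543, 0, 381]) cube([90, 1174, 15]);
translate([683, 0, 381]) cube([90, 1174, 15]);
translate([823, 0, 381]) cube([90, 1174, 15]);
translate([963, 0, 381]) cube([90, 1174, 15]);
translate([1103, 0, 381]) cube([90, 1174, 15]);
translate([1243, 0, 381]) cube([90, 1174, 15]);
translate([1383, 0, 381]) cube([90, 1174, 15]);
translate([1523, 0, 381]) cube([90, 1174, 15]);
translate([1663, 0, 381]) cube([90, 1174, 15]);
translate([1803, 0, 381]) cube([90, 1174, 15]);


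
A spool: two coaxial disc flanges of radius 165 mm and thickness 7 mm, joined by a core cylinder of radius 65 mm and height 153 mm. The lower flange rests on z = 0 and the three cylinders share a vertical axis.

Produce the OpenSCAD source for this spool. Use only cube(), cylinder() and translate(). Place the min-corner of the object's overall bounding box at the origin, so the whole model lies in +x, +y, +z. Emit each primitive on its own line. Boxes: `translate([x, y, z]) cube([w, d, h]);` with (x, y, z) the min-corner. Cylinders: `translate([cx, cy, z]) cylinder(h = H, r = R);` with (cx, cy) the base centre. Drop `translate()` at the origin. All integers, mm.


translate([165, 165, 0]) cylinder(h = 7, r = 165);
translate([165, 165, 7]) cylinder(h = 153, r = 65);
translate([165, 165, 160]) cylinder(h = 7, r = 165);


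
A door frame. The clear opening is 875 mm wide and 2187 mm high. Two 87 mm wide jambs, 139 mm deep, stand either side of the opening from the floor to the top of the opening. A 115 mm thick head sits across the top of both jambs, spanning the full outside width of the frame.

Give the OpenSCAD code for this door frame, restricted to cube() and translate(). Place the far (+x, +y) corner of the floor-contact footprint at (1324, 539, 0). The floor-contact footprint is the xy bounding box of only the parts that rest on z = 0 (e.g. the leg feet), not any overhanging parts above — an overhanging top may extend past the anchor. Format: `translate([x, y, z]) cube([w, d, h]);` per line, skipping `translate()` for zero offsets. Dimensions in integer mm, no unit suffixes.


translate([275, 400, 0]) cube([87, 139, 2187]);
translate([1237, 400, 0]) cube([87, 139, 2187]);
translate([275, 400, 2187]) cube([1049, 139, 115]);


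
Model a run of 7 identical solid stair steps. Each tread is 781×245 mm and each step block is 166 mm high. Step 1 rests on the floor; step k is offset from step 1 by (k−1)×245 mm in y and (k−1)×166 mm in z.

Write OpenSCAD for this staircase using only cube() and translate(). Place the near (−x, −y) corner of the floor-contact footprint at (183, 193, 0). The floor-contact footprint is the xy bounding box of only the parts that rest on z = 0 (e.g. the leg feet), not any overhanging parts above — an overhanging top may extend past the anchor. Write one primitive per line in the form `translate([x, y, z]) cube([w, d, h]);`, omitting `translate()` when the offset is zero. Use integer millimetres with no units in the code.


translate([183, 193, 0]) cube([781, 245, 166]);
translate([183, 438, 166]) cube([781, 245, 166]);
translate([183, 683, 332]) cube([781, 245, 166]);
translate([183, 928, 498]) cube([781, 245, 166]);
translate([183, 1173, 664]) cube([781, 245, 166]);
translate([183, 1418, 830]) cube([781, 245, 166]);
translate([183, 1663, 996]) cube([781, 245, 166]);


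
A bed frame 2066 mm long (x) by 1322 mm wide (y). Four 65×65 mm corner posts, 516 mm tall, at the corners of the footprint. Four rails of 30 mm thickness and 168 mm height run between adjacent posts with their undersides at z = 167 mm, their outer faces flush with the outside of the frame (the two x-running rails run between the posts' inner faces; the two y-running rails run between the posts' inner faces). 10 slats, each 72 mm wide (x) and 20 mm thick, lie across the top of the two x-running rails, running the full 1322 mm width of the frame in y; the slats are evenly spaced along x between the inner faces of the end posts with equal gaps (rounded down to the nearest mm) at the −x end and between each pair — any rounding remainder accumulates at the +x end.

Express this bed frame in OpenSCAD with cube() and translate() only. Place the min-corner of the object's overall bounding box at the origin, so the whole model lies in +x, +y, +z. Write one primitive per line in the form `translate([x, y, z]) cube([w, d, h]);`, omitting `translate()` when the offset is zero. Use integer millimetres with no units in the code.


cube([65, 65, 516]);
translate([0, 1257, 0]) cube([65, 65, 516]);
translate([2001, 0, 0]) cube([65, 65, 516]);
translate([2001, 1257, 0]) cube([65, 65, 516]);
translate([65, 0, 167]) cube([1936, 30, 168]);
translate([65, 1292, 167]) cube([1936, 30, 168]);
translate([0, 65, 167]) cube([30, 1192, 168]);
translate([2036, 65, 167]) cube([30, 1192, 168]);
translate([175, 0, 335]) cube([72, 1322, 20]);
translate([357, 0, 335]) cube([72, 1322, 20]);
translate([539, 0, 335]) cube([72, 1322, 20]);
translate([721, 0, 335]) cube([72, 1322, 20]);
translate([903, 0, 335]) cube([72, 1322, 20]);
translate([1085, 0, 335]) cube([72, 1322, 20]);
translate([1267, 0, 335]) cube([72, 1322, 20]);
translate([1449, 0, 335]) cube([72, 1322, 20]);
translate([1631, 0, 335]) cube([72, 1322, 20]);
translate([1813, 0, 335]) cube([72, 1322, 20]);


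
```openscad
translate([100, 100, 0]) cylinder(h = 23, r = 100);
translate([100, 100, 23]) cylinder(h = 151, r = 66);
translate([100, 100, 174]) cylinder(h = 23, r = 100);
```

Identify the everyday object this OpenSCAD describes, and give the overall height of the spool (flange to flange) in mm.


A spool. The overall height is 197 mm.

Three coaxial cylinders, large–small–large — a spool. Two 23 mm flanges and a 151 mm core give 23 + 151 + 23 = 197 mm.


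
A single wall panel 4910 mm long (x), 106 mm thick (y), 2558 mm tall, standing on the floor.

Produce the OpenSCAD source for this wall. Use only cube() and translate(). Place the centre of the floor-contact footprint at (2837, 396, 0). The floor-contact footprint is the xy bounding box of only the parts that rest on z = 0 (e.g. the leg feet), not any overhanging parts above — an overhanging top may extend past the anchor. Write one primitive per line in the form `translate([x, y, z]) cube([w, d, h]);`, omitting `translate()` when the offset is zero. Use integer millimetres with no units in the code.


translate([382, 343, 0]) cube([4910, 106, 2558]);


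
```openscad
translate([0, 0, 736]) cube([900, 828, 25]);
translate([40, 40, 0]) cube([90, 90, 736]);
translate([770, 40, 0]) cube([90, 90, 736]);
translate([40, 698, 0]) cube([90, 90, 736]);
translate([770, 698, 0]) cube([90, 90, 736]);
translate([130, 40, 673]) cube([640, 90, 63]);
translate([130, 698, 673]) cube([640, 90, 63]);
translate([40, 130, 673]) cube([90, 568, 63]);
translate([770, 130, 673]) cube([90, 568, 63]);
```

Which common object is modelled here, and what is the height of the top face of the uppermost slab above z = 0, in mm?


A table. The table height is 761 mm.

A 900×828×25 slab sits at z = 736 on four 90 mm square posts — a table. The top surface is at 736 + 25 = 761 mm.


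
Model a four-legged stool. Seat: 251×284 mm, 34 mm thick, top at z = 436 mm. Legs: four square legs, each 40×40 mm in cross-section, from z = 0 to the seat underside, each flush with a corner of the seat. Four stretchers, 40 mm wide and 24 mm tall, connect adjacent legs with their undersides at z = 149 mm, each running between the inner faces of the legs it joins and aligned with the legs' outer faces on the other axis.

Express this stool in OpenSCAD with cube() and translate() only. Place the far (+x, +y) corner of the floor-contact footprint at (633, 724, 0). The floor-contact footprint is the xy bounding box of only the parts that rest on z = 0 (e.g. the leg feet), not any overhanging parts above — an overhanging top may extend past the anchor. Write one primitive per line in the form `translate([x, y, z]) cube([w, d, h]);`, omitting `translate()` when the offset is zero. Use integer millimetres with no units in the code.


translate([382, 440, 402]) cube([251, 284, 34]);
translate([382, 440, 0]) cube([40, 40, 402]);
translate([593, 440, 0]) cube([40, 40, 402]);
translate([382, 684, 0]) cube([40, 40, 402]);
translate([593, 684, 0]) cube([40, 40, 402]);
translate([422, 440, 149]) cube([171, 40, 24]);
translate([422, 684, 149]) cube([171, 40, 24]);
translate([382, 480, 149]) cube([40, 204, 24]);
translate([593, 480, 149]) cube([40, 204, 24]);


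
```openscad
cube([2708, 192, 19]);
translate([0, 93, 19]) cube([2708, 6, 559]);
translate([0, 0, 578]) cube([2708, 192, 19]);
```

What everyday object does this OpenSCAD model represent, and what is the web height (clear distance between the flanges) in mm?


An I-beam. The web height is 559 mm.

Two wide flanges with a thin centred web — an I-beam. Overall 597 mm minus two 19 mm flanges gives a web of 597 − 2·19 = 559 mm.


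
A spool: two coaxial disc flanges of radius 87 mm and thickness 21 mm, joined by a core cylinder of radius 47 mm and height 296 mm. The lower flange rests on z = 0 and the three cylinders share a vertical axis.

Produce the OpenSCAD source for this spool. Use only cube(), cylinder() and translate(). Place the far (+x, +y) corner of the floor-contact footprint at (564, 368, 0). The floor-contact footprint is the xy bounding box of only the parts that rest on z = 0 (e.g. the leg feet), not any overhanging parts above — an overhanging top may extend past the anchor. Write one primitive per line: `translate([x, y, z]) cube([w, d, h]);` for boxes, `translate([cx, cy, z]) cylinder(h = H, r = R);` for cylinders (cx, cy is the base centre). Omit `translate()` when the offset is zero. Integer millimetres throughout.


translate([477, 281, 0]) cylinder(h = 21, r = 87);
translate([477, 281, 21]) cylinder(h = 296, r = 47);
translate([477, 281, 317]) cylinder(h = 21, r = 87);


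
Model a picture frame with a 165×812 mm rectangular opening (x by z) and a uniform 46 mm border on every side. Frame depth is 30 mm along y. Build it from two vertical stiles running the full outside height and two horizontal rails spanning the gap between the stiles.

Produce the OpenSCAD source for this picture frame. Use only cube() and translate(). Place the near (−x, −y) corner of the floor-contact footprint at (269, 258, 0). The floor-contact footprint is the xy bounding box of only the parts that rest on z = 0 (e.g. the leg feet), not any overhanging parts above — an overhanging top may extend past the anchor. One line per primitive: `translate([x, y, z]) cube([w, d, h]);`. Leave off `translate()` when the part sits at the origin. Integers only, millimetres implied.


translate([269, 258, 0]) cube([46, 30, 904]);
translate([480, 258, 0]) cube([46, 30, 904]);
translate([315, 258, 0]) cube([165, 30, 46]);
translate([315, 258, 858]) cube([165, 30, 46]);


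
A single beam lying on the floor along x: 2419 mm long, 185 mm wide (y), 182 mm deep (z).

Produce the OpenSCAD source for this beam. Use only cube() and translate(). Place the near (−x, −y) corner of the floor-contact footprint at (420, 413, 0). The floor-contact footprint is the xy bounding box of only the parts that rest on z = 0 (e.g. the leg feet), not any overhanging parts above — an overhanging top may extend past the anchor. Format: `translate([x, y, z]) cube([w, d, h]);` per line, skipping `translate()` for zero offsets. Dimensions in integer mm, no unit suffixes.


translate([420, 413, 0]) cube([2419, 185, 182]);


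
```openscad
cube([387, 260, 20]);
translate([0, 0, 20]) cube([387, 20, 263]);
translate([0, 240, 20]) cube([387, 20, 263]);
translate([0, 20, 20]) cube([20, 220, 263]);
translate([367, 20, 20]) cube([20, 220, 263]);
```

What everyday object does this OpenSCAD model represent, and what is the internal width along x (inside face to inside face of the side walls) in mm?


An open box. The internal width is 347 mm.

A 387×260 base slab with four walls standing on it — an open box. The base is 387 mm wide and the walls are 20 mm thick, so the internal width is 387 − 2 × 20 = 347 mm.


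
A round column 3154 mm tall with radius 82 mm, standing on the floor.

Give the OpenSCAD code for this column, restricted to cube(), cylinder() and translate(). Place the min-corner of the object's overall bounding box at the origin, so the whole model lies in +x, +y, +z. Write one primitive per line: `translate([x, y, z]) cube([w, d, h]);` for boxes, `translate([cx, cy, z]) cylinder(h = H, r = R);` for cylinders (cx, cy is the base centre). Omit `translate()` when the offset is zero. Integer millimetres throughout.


translate([82, 82, 0]) cylinder(h = 3154, r = 82);


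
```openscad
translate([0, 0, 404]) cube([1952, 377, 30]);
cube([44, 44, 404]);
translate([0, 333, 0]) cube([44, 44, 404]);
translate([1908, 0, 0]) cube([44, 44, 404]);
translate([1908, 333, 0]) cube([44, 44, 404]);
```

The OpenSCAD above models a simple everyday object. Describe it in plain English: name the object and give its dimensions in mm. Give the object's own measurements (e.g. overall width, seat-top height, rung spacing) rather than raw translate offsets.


A bench: a 1952×377 mm seat slab, 30 mm thick, top at z = 434 mm, on four 44×44 mm square legs flush with the seat corners and standing on z = 0.


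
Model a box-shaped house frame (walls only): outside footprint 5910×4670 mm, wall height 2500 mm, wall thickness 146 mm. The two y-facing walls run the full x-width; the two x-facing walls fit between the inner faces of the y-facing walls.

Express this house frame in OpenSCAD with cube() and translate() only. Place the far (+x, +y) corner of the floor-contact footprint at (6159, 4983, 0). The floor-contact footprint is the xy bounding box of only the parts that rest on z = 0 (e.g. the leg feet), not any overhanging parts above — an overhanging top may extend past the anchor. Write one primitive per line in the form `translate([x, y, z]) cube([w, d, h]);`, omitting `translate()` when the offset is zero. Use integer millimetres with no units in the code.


translate([249, 313, 0]) cube([5910, 146, 2500]);
translate([249, 4837, 0]) cube([5910, 146, 2500]);
translate([249, 459, 0]) cube([146, 4378, 2500]);
translate([6013, 459, 0]) cube([146, 4378, 2500]);


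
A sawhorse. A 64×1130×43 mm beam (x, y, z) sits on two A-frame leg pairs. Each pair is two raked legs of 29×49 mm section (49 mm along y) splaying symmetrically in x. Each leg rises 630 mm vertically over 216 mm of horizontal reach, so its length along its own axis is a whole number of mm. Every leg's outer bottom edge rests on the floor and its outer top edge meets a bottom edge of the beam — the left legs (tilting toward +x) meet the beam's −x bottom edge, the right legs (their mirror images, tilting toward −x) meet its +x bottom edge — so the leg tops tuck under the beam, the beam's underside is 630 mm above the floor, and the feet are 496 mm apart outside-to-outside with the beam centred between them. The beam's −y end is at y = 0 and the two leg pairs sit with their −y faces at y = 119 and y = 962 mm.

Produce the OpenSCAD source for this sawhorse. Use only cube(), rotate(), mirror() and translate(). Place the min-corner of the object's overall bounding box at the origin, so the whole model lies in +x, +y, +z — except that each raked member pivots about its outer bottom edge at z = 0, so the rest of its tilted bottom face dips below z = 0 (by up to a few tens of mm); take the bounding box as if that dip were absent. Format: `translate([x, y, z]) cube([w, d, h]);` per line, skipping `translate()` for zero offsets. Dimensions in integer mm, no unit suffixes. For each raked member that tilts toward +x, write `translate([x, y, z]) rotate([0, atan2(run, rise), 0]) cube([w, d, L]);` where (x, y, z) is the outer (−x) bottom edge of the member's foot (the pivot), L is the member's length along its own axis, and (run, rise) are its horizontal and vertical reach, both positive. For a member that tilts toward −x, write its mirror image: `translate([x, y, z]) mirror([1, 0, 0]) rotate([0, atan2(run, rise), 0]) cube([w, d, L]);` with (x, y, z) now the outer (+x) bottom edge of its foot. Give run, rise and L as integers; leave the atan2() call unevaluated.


// leg length = √(216² + 630²) = 666
// right-leg outer foot x = 2·216 + 64 = 496
// beam min-corner = (216, 0, 630)
translate([216, 0, 630]) cube([64, 1130, 43]);
translate([0, 119, 0]) rotate([0, atan2(216, 630), 0]) cube([29, 49, 666]);
translate([496, 119, 0]) mirror([1, 0, 0]) rotate([0, atan2(216, 630), 0]) cube([29, 49, 666]);
translate([0, 962, 0]) rotate([0, atan2(216, 630), 0]) cube([29, 49, 666]);
translate([496, 962, 0]) mirror([1, 0, 0]) rotate([0, atan2(216, 630), 0]) cube([29, 49, 666]);


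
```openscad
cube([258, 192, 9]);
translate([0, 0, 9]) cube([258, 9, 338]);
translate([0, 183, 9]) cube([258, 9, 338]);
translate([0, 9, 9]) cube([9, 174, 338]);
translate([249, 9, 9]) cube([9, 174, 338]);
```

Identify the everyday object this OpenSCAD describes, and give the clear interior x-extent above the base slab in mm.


An open box. The internal width is 240 mm.

A 258×192 base slab with four walls standing on it — an open box. The base is 258 mm wide and the walls are 9 mm thick, so the internal width is 258 − 2 × 9 = 240 mm.


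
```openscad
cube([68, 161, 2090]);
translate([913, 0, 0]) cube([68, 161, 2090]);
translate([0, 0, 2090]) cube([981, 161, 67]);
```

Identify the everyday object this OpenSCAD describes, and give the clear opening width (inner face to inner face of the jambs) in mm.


A door frame. The clear opening width is 845 mm.

Two 2090 mm tall posts with a header on top — a door frame. The left jamb is 68 mm wide at x = 0; the right jamb starts at x = 913. The clear opening is 913 − 68 = 845 mm.


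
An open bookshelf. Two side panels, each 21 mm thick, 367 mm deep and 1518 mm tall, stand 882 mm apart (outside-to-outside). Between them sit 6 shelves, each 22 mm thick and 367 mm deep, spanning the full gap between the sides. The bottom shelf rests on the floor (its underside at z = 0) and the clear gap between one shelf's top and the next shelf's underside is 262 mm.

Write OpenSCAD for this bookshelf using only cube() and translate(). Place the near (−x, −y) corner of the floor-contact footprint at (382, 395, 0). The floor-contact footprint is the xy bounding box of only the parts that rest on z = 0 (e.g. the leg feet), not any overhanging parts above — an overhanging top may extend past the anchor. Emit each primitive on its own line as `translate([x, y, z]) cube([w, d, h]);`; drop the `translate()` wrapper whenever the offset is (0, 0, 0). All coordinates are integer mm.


translate([382, 395, 0]) cube([21, 367, 1518]);
translate([1243, 395, 0]) cube([21, 367, 1518]);
translate([403, 395, 0]) cube([840, 367, 22]);
translate([403, 395, 284]) cube([840, 367, 22]);
translate([403, 395, 568]) cube([840, 367, 22]);
translate([403, 395, 852]) cube([840, 367, 22]);
translate([403, 395, 1136]) cube([840, 367, 22]);
translate([403, 395, 1420]) cube([840, 367, 22]);


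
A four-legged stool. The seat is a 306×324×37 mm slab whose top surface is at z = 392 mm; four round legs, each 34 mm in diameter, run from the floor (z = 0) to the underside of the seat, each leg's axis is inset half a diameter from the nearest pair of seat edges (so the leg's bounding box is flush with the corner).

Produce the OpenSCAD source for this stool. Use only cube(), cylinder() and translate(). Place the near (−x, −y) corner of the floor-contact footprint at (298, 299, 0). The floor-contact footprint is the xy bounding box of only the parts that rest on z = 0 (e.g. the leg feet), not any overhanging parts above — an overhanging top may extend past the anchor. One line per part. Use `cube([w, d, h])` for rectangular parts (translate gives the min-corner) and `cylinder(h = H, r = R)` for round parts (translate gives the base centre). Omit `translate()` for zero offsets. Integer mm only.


translate([298, 299, 355]) cube([306, 324, 37]);
translate([315, 316, 0]) cylinder(h = 355, r = 17);
translate([587, 316, 0]) cylinder(h = 355, r = 17);
translate([315, 606, 0]) cylinder(h = 355, r = 17);
translate([587, 606, 0]) cylinder(h = 355, r = 17);


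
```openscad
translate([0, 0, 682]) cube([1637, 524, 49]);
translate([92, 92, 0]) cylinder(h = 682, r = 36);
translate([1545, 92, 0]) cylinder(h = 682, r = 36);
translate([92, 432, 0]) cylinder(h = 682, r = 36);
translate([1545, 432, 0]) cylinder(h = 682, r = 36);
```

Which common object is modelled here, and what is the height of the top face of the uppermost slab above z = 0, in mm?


A table. The table height is 731 mm.

A 1637×524×49 slab sits at z = 682 on four Ø72 mm round legs — a table. The top surface is at 682 + 49 = 731 mm.


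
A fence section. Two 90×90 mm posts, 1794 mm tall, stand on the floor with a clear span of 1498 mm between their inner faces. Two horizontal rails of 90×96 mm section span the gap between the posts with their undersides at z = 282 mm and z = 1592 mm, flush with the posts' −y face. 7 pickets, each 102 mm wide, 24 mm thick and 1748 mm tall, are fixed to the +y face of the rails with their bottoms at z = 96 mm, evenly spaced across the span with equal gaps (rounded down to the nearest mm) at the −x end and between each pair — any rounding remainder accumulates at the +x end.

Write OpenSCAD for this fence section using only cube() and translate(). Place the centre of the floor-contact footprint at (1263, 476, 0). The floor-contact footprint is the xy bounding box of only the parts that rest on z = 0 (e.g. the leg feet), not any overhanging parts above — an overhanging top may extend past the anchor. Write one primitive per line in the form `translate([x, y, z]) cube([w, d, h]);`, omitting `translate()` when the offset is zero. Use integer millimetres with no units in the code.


translate([424, 431, 0]) cube([90, 90, 1794]);
translate([2012, 431, 0]) cube([90, 90, 1794]);
translate([514, 431, 282]) cube([1498, 90, 96]);
translate([514, 431, 1592]) cube([1498, 90, 96]);
translate([612, 521, 96]) cube([102, 24, 1748]);
translate([812, 521, 96]) cube([102, 24, 1748]);
translate([1012, 521, 96]) cube([102, 24, 1748]);
translate([1212, 521, 96]) cube([102, 24, 1748]);
translate([1412, 521, 96]) cube([102, 24, 1748]);
translate([1612, 521, 96]) cube([102, 24, 1748]);
translate([1812, 521, 96]) cube([102, 24, 1748]);


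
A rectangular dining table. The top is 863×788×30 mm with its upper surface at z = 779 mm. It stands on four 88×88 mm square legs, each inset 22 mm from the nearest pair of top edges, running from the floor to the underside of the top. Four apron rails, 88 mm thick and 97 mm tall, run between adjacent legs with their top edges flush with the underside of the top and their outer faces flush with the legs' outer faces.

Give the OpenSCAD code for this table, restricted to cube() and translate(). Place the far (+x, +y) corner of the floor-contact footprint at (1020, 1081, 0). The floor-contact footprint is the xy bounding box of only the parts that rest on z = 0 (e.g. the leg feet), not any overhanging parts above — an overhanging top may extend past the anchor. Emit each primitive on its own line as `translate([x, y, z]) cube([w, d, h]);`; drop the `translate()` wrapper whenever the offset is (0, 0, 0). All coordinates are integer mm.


// leg_h = 779 - 30 = 749
// apron z = 749 - 97 = 652
translate([179, 315, 749]) cube([863, 788, 30]);
translate([201, 337, 0]) cube([88, 88, 749]);
translate([932, 337, 0]) cube([88, 88, 749]);
translate([201, 993, 0]) cube([88, 88, 749]);
translate([932, 993, 0]) cube([88, 88, 749]);
translate([289, 337, 652]) cube([643, 88, 97]);
translate([289, 993, 652]) cube([643, 88, 97]);
translate([201, 425, 652]) cube([88, 568, 97]);
translate([932, 425, 652]) cube([88, 568, 97]);


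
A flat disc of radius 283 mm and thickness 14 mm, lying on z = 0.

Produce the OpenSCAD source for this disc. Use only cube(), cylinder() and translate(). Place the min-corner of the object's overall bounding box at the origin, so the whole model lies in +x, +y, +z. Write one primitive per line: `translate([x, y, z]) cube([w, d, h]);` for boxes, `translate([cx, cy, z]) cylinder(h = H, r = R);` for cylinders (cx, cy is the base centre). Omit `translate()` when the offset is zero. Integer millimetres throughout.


translate([283, 283, 0]) cylinder(h = 14, r = 283);


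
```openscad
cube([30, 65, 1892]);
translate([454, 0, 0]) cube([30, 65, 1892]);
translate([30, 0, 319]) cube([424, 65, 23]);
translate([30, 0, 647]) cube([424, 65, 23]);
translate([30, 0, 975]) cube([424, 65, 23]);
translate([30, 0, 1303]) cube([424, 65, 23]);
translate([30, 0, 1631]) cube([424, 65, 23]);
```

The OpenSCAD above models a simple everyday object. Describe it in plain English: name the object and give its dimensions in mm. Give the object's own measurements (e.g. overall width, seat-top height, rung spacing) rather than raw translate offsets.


A straight ladder. Two 30×65 mm vertical rails, 1892 mm tall, stand 484 mm apart (outside-to-outside) with their front faces coplanar on the −y side. 5 rungs, each 65 mm deep and 23 mm tall, span between the inner faces of the rails, front faces flush with the rails. The lowest rung's underside is at z = 319 mm and rungs are spaced 328 mm apart (underside to underside).


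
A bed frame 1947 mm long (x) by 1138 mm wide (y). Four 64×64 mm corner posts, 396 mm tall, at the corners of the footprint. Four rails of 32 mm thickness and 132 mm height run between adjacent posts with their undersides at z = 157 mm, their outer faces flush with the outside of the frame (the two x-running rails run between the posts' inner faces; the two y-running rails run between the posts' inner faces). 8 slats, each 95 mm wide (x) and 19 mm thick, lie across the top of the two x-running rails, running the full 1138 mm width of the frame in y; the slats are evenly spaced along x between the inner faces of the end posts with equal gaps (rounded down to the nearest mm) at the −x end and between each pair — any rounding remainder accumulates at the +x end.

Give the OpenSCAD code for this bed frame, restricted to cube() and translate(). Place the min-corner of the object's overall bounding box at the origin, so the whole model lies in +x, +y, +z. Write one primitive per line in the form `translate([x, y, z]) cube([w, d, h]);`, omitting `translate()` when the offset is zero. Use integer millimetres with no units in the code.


// slat z = rail_z + rail_h = 157 + 132 = 289
// slat gap = ⌊(1819 − 8·95) / 9⌋ = 117
cube([64, 64, 396]);
translate([0, 1074, 0]) cube([64, 64, 396]);
translate([1883, 0, 0]) cube([64, 64, 396]);
translate([1883, 1074, 0]) cube([64, 64, 396]);
translate([64, 0, 157]) cube([1819, 32, 132]);
translate([64, 1106, 157]) cube([1819, 32, 132]);
translate([0, 64, 157]) cube([32, 1010, 132]);
translate([1915, 64, 157]) cube([32, 1010, 132]);
translate([181, 0, 289]) cube([95, 1138, 19]);
translate([393, 0, 289]) cube([95, 1138, 19]);
translate([605, 0, 289]) cube([95, 1138, 19]);
translate([817, 0, 289]) cube([95, 1138, 19]);
translate([1029, 0, 289]) cube([95, 1138, 19]);
translate([1241, 0, 289]) cube([95, 1138, 19]);
translate([1453, 0, 289]) cube([95, 1138, 19]);
translate([1665, 0, 289]) cube([95, 1138, 19]);


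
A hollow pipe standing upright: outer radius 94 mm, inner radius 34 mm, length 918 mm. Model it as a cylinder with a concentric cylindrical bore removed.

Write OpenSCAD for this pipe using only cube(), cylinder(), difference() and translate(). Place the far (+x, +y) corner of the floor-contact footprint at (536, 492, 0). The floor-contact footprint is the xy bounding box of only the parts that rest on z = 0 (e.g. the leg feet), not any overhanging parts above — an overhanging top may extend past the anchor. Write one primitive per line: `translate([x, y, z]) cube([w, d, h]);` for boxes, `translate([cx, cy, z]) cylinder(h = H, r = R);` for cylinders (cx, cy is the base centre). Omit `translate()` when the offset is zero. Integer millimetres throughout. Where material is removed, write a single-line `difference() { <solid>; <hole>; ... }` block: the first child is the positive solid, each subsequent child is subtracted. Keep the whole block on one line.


difference() { translate([442, 398, 0]) cylinder(h = 918, r = 94); translate([442, 398, 0]) cylinder(h = 918, r = 34); }


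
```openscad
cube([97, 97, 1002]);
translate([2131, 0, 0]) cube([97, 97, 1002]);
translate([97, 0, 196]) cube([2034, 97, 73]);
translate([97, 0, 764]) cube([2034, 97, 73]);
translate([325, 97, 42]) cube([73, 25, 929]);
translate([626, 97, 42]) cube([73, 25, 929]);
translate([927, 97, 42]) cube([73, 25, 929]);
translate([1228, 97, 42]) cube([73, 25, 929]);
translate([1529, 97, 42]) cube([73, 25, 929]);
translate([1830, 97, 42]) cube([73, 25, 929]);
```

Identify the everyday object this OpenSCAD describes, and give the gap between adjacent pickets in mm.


A fence section. The picket gap is 228 mm.

Two posts, two rails, 6 pickets — a fence section. Span 2034 mm holds 6 pickets of 73 mm with 7 equal gaps: ⌊(2034 − 6·73) / 7⌋ = 228 mm.


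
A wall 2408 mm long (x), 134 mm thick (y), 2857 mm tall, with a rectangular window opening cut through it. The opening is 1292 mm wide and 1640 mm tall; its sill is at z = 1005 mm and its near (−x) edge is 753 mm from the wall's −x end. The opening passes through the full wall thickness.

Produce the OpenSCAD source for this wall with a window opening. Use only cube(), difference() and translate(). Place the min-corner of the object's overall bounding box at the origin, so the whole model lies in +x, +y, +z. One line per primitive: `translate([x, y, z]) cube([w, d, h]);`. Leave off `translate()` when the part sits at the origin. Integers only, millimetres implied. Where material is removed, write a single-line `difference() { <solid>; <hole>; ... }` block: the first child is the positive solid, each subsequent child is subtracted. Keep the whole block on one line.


difference() { cube([2408, 134, 2857]); translate([753, 0, 1005]) cube([1292, 134, 1640]); }


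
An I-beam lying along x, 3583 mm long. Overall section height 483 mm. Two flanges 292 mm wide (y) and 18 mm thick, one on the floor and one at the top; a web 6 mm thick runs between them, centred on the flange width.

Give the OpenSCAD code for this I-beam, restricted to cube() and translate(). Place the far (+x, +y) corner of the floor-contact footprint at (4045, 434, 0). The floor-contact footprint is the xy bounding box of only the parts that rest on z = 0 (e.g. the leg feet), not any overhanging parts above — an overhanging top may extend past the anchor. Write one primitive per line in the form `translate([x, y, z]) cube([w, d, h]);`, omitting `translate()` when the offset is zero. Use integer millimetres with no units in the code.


translate([462, 142, 0]) cube([3583, 292, 18]);
translate([462, 285, 18]) cube([3583, 6, 447]);
translate([462, 142, 465]) cube([3583, 292, 18]);


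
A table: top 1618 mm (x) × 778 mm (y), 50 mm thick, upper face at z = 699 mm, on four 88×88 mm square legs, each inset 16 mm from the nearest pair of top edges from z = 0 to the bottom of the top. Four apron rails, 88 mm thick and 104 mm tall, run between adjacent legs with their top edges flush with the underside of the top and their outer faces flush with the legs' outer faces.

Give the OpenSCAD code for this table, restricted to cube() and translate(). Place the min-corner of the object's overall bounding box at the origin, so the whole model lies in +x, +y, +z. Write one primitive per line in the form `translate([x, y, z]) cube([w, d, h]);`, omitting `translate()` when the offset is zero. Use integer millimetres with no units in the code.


// leg_h = 699 - 50 = 649
// apron z = 649 - 104 = 545
translate([0, 0, 649]) cube([1618, 778, 50]);
translate([16, 16, 0]) cube([88, 88, 649]);
translate([1514, 16, 0]) cube([88, 88, 649]);
translate([16, 674, 0]) cube([88, 88, 649]);
translate([1514, 674, 0]) cube([88, 88, 649]);
translate([104, 16, 545]) cube([1410, 88, 104]);
translate([104, 674, 545]) cube([1410, 88, 104]);
translate([16, 104, 545]) cube([88, 570, 104]);
translate([1514, 104, 545]) cube([88, 570, 104]);


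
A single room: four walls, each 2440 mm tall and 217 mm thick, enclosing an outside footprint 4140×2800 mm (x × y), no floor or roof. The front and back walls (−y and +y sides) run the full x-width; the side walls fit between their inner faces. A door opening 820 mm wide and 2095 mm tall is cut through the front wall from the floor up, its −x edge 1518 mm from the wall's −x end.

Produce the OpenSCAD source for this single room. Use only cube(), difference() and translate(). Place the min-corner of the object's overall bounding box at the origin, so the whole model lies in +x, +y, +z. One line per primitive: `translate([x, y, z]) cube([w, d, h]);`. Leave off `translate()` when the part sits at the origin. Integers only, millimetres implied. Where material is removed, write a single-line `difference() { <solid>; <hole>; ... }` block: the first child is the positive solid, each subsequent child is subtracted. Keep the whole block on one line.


difference() { cube([4140, 217, 2440]); translate([1518, 0, 0]) cube([820, 217, 2095]); }
translate([0, 2583, 0]) cube([4140, 217, 2440]);
translate([0, 217, 0]) cube([217, 2366, 2440]);
translate([3923, 217, 0]) cube([217, 2366, 2440]);
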